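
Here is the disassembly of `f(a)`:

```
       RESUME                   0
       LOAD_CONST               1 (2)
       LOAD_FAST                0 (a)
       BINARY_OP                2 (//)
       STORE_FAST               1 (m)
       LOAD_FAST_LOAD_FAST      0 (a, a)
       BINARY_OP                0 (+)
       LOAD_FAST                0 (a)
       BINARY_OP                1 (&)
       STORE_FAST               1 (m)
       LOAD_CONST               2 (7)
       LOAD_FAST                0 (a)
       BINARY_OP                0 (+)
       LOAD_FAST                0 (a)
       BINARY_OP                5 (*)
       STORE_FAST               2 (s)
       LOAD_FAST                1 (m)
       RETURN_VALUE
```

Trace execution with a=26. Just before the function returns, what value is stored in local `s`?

858

LOAD_CONST → push 2. Stack: [2]
LOAD_FAST a → push 26. Stack: [2, 26]
BINARY_OP // → 2 // 26 = 0. Stack: [0]
STORE_FAST m → m=0. Stack: []
LOAD_FAST_LOAD_FAST a,a → push 26,26. Stack: [26, 26]
BINARY_OP + → 26 + 26 = 52. Stack: [52]
LOAD_FAST a → push 26. Stack: [52, 26]
BINARY_OP & → 52 & 26 = 16. Stack: [16]
STORE_FAST m → m=16. Stack: []
LOAD_CONST → push 7. Stack: [7]
LOAD_FAST a → push 26. Stack: [7, 26]
BINARY_OP + → 7 + 26 = 33. Stack: [33]
LOAD_FAST a → push 26. Stack: [33, 26]
BINARY_OP * → 33 * 26 = 858. Stack: [858]
STORE_FAST s → s=858. Stack: []
LOAD_FAST m → push 16. Stack: [16]
RETURN_VALUE → return 16.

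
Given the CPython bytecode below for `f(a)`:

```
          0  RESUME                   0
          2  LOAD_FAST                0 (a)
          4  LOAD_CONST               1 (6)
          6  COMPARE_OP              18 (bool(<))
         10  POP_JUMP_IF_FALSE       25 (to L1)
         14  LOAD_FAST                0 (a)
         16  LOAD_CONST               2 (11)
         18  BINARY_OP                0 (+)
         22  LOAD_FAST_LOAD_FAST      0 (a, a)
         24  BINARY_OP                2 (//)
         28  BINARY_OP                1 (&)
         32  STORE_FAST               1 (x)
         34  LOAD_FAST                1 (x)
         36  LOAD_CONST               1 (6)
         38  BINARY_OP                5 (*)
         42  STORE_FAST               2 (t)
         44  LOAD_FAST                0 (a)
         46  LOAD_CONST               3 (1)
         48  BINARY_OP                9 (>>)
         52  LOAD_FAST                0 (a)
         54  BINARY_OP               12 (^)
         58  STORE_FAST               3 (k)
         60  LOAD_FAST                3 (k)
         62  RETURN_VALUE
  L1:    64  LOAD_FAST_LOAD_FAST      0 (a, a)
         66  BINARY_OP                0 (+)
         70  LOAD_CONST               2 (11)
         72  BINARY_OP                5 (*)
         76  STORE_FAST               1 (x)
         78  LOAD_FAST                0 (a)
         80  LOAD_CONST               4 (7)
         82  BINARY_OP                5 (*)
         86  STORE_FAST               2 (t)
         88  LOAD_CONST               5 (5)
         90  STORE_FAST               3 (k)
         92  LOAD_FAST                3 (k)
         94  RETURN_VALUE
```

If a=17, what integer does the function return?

5

LOAD_FAST a → push 17. Stack: [17]
LOAD_CONST → push 6. Stack: [17, 6]
COMPARE_OP bool(<) → 17 vs 6 = False. Stack: [False]
POP_JUMP_IF_FALSE → pop False; jump. Stack: []
LOAD_FAST_LOAD_FAST a,a → push 17,17. Stack: [17, 17]
BINARY_OP + → 17 + 17 = 34. Stack: [34]
LOAD_CONST → push 11. Stack: [34, 11]
BINARY_OP * → 34 * 11 = 374. Stack: [374]
STORE_FAST x → x=374. Stack: []
LOAD_FAST a → push 17. Stack: [17]
LOAD_CONST → push 7. Stack: [17, 7]
BINARY_OP * → 17 * 7 = 119. Stack: [119]
STORE_FAST t → t=119. Stack: []
LOAD_CONST → push 5. Stack: [5]
STORE_FAST k → k=5. Stack: []
LOAD_FAST k → push 5. Stack: [5]
RETURN_VALUE → return 5.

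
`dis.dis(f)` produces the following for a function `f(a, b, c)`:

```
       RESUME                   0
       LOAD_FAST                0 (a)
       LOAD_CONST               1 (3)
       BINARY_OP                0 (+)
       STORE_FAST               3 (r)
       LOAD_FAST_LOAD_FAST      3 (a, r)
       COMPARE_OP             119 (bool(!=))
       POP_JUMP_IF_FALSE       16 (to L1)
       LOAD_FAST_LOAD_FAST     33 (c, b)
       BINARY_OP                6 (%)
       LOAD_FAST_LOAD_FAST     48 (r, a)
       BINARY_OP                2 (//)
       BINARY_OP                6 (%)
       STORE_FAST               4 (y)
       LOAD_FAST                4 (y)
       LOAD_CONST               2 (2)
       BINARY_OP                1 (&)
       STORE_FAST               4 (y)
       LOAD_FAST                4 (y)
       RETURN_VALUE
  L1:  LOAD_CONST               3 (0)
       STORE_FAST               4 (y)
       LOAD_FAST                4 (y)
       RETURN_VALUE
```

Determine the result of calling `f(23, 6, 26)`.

0

LOAD_FAST a → push 23. Stack: [23]
LOAD_CONST → push 3. Stack: [23, 3]
BINARY_OP + → 23 + 3 = 26. Stack: [26]
STORE_FAST r → r=26. Stack: []
LOAD_FAST_LOAD_FAST a,r → push 23,26. Stack: [23, 26]
COMPARE_OP bool(!=) → 23 vs 26 = True. Stack: [True]
POP_JUMP_IF_FALSE → pop True; no jump. Stack: []
LOAD_FAST_LOAD_FAST c,b → push 26,6. Stack: [26, 6]
BINARY_OP % → 26 % 6 = 2. Stack: [2]
LOAD_FAST_LOAD_FAST r,a → push 26,23. Stack: [2, 26, 23]
BINARY_OP // → 26 // 23 = 1. Stack: [2, 1]
BINARY_OP % → 2 % 1 = 0. Stack: [0]
STORE_FAST y → y=0. Stack: []
LOAD_FAST y → push 0. Stack: [0]
LOAD_CONST → push 2. Stack: [0, 2]
BINARY_OP & → 0 & 2 = 0. Stack: [0]
STORE_FAST y → y=0. Stack: []
LOAD_FAST y → push 0. Stack: [0]
RETURN_VALUE → return 0.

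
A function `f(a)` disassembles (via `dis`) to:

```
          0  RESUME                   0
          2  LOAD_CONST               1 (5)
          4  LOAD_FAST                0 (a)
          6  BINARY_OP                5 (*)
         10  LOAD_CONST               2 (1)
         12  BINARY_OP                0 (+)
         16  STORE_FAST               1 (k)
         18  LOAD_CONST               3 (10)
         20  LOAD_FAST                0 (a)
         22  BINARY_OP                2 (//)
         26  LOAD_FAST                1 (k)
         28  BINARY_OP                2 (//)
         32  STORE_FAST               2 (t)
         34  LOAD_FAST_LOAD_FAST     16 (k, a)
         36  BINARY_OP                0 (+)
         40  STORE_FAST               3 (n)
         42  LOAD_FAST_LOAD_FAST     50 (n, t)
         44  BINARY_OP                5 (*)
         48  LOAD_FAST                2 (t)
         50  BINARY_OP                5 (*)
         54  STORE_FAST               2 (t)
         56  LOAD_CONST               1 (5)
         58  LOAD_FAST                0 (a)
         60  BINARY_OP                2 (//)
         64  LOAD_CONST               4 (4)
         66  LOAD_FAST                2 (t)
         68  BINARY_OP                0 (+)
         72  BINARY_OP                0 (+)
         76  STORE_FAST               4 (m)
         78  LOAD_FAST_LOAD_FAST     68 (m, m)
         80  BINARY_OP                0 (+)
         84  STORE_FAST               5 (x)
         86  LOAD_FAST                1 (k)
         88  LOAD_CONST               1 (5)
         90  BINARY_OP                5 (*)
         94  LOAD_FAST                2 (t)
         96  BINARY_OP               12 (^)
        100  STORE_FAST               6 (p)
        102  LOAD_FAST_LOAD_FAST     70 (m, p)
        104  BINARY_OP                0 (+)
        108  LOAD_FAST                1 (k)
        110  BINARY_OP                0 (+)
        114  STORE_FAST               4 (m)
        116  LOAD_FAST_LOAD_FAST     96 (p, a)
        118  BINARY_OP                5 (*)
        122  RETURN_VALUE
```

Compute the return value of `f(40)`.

LOAD_CONST → push 5. Stack: [5]
LOAD_FAST a → push 40. Stack: [5, 40]
BINARY_OP * → 5 * 40 = 200. Stack: [200]
LOAD_CONST → push 1. Stack: [200, 1]
BINARY_OP + → 200 + 1 = 201. Stack: [201]
STORE_FAST k → k=201. Stack: []
LOAD_CONST → push 10. Stack: [10]
LOAD_FAST a → push 40. Stack: [10, 40]
BINARY_OP // → 10 // 40 = 0. Stack: [0]
LOAD_FAST k → push 201. Stack: [0, 201]
BINARY_OP // → 0 // 201 = 0. Stack: [0]
STORE_FAST t → t=0. Stack: []
LOAD_FAST_LOAD_FAST k,a → push 201,40. Stack: [201, 40]
BINARY_OP + → 201 + 40 = 241. Stack: [241]
STORE_FAST n → n=241. Stack: []
LOAD_FAST_LOAD_FAST n,t → push 241,0. Stack: [241, 0]
BINARY_OP * → 241 * 0 = 0. Stack: [0]
LOAD_FAST t → push 0. Stack: [0, 0]
BINARY_OP * → 0 * 0 = 0. Stack: [0]
STORE_FAST t → t=0. Stack: []
LOAD_CONST → push 5. Stack: [5]
LOAD_FAST a → push 40. Stack: [5, 40]
BINARY_OP // → 5 // 40 = 0. Stack: [0]
LOAD_CONST → push 4. Stack: [0, 4]
LOAD_FAST t → push 0. Stack: [0, 4, 0]
BINARY_OP + → 4 + 0 = 4. Stack: [0, 4]
BINARY_OP + → 0 + 4 = 4. Stack: [4]
STORE_FAST m → m=4. Stack: []
LOAD_FAST_LOAD_FAST m,m → push 4,4. Stack: [4, 4]
BINARY_OP + → 4 + 4 = 8. Stack: [8]
STORE_FAST x → x=8. Stack: []
LOAD_FAST k → push 201. Stack: [201]
LOAD_CONST → push 5. Stack: [201, 5]
BINARY_OP * → 201 * 5 = 1005. Stack: [1005]
LOAD_FAST t → push 0. Stack: [1005, 0]
BINARY_OP ^ → 1005 ^ 0 = 1005. Stack: [1005]
STORE_FAST p → p=1005. Stack: []
LOAD_FAST_LOAD_FAST m,p → push 4,1005. Stack: [4, 1005]
BINARY_OP + → 4 + 1005 = 1009. Stack: [1009]
LOAD_FAST k → push 201. Stack: [1009, 201]
BINARY_OP + → 1009 + 201 = 1210. Stack: [1210]
STORE_FAST m → m=1210. Stack: []
LOAD_FAST_LOAD_FAST p,a → push 1005,40. Stack: [1005, 40]
BINARY_OP * → 1005 * 40 = 40200. Stack: [40200]
RETURN_VALUE → return 40200.

40200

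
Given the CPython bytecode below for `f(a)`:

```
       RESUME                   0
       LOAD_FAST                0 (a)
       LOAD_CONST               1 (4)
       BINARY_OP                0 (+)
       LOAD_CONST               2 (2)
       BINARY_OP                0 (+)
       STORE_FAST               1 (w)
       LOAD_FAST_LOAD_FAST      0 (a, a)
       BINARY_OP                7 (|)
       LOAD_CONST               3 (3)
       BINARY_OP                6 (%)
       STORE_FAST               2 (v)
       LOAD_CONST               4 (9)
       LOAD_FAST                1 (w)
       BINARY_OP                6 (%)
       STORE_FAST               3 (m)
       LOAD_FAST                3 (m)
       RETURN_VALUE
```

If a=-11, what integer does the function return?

-1

LOAD_FAST a → push -11. Stack: [-11]
LOAD_CONST → push 4. Stack: [-11, 4]
BINARY_OP + → -11 + 4 = -7. Stack: [-7]
LOAD_CONST → push 2. Stack: [-7, 2]
BINARY_OP + → -7 + 2 = -5. Stack: [-5]
STORE_FAST w → w=-5. Stack: []
LOAD_FAST_LOAD_FAST a,a → push -11,-11. Stack: [-11, -11]
BINARY_OP | → -11 | -11 = -11. Stack: [-11]
LOAD_CONST → push 3. Stack: [-11, 3]
BINARY_OP % → -11 % 3 = 1. Stack: [1]
STORE_FAST v → v=1. Stack: []
LOAD_CONST → push 9. Stack: [9]
LOAD_FAST w → push -5. Stack: [9, -5]
BINARY_OP % → 9 % -5 = -1. Stack: [-1]
STORE_FAST m → m=-1. Stack: []
LOAD_FAST m → push -1. Stack: [-1]
RETURN_VALUE → return -1.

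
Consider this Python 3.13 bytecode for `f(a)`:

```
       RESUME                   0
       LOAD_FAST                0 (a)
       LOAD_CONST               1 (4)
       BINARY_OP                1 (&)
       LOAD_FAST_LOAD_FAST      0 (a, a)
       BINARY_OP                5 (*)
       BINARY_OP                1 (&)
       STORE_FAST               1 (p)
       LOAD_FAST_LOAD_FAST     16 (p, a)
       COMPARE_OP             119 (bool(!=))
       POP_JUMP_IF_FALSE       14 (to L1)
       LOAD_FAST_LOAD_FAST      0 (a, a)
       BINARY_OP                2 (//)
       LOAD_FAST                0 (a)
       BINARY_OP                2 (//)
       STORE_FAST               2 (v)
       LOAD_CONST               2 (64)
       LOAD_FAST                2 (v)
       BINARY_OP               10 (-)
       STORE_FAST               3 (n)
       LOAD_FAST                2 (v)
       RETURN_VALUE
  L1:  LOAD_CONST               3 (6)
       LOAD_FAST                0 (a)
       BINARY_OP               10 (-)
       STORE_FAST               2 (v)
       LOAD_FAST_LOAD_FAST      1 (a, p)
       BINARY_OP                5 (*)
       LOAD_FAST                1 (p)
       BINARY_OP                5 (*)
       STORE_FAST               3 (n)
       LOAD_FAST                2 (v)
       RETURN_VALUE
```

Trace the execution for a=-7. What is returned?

-1

LOAD_FAST a → push -7. Stack: [-7]
LOAD_CONST → push 4. Stack: [-7, 4]
BINARY_OP & → -7 & 4 = 0. Stack: [0]
LOAD_FAST_LOAD_FAST a,a → push -7,-7. Stack: [0, -7, -7]
BINARY_OP * → -7 * -7 = 49. Stack: [0, 49]
BINARY_OP & → 0 & 49 = 0. Stack: [0]
STORE_FAST p → p=0. Stack: []
LOAD_FAST_LOAD_FAST p,a → push 0,-7. Stack: [0, -7]
COMPARE_OP bool(!=) → 0 vs -7 = True. Stack: [True]
POP_JUMP_IF_FALSE → pop True; no jump. Stack: []
LOAD_FAST_LOAD_FAST a,a → push -7,-7. Stack: [-7, -7]
BINARY_OP // → -7 // -7 = 1. Stack: [1]
LOAD_FAST a → push -7. Stack: [1, -7]
BINARY_OP // → 1 // -7 = -1. Stack: [-1]
STORE_FAST v → v=-1. Stack: []
LOAD_CONST → push 64. Stack: [64]
LOAD_FAST v → push -1. Stack: [64, -1]
BINARY_OP - → 64 - -1 = 65. Stack: [65]
STORE_FAST n → n=65. Stack: []
LOAD_FAST v → push -1. Stack: [-1]
RETURN_VALUE → return -1.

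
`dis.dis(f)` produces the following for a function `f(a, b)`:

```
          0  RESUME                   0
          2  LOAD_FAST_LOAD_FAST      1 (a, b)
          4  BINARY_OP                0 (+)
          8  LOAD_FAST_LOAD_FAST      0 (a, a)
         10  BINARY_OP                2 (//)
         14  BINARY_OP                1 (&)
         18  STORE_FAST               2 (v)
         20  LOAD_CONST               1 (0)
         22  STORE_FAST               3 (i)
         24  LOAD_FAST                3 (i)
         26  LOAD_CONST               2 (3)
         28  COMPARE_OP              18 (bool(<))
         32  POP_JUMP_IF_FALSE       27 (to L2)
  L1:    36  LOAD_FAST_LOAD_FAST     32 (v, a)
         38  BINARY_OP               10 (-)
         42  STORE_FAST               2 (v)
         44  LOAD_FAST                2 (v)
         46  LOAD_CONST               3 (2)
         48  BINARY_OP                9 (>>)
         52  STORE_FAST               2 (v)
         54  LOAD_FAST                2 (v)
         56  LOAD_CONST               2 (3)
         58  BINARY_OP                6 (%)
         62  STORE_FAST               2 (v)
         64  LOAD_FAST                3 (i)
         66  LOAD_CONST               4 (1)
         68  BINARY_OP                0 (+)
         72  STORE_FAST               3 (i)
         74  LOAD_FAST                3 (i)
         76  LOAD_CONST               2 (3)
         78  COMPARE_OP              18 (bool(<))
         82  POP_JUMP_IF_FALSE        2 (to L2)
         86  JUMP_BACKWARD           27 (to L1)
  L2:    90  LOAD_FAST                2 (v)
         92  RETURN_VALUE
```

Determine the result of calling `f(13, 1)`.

2

LOAD_FAST_LOAD_FAST a,b → push 13,1
BINARY_OP + → 13 + 1 = 14
LOAD_FAST_LOAD_FAST a,a → push 13,13
BINARY_OP // → 13 // 13 = 1
BINARY_OP & → 14 & 1 = 0
STORE_FAST v → v=0
LOAD_CONST → push 0
STORE_FAST i → i=0
LOAD_FAST i → push 0
LOAD_CONST → push 3
COMPARE_OP bool(<) → 0 vs 3 = True
POP_JUMP_IF_FALSE → pop True; no jump
LOAD_FAST_LOAD_FAST v,a → push 0,13
BINARY_OP - → 0 - 13 = -13
STORE_FAST v → v=-13
LOAD_FAST v → push -13
LOAD_CONST → push 2
BINARY_OP >> → -13 >> 2 = -4
STORE_FAST v → v=-4
LOAD_FAST v → push -4
LOAD_CONST → push 3
BINARY_OP % → -4 % 3 = 2
STORE_FAST v → v=2
LOAD_FAST i → push 0
LOAD_CONST → push 1
BINARY_OP + → 0 + 1 = 1
STORE_FAST i → i=1
LOAD_FAST i → push 1
LOAD_CONST → push 3
COMPARE_OP bool(<) → 1 vs 3 = True
POP_JUMP_IF_FALSE → pop True; no jump
LOAD_FAST_LOAD_FAST v,a → push 2,13
BINARY_OP - → 2 - 13 = -11
STORE_FAST v → v=-11
LOAD_FAST v → push -11
LOAD_CONST → push 2
BINARY_OP >> → -11 >> 2 = -3
STORE_FAST v → v=-3
LOAD_FAST v → push -3
LOAD_CONST → push 3
BINARY_OP % → -3 % 3 = 0
STORE_FAST v → v=0
LOAD_FAST i → push 1
LOAD_CONST → push 1
BINARY_OP + → 1 + 1 = 2
STORE_FAST i → i=2
LOAD_FAST i → push 2
LOAD_CONST → push 3
COMPARE_OP bool(<) → 2 vs 3 = True
POP_JUMP_IF_FALSE → pop True; no jump
LOAD_FAST_LOAD_FAST v,a → push 0,13
BINARY_OP - → 0 - 13 = -13
STORE_FAST v → v=-13
LOAD_FAST v → push -13
LOAD_CONST → push 2
BINARY_OP >> → -13 >> 2 = -4
STORE_FAST v → v=-4
LOAD_FAST v → push -4
LOAD_CONST → push 3
BINARY_OP % → -4 % 3 = 2
STORE_FAST v → v=2
LOAD_FAST i → push 2
LOAD_CONST → push 1
BINARY_OP + → 2 + 1 = 3
STORE_FAST i → i=3
LOAD_FAST i → push 3
LOAD_CONST → push 3
COMPARE_OP bool(<) → 3 vs 3 = False
POP_JUMP_IF_FALSE → pop False; jump
LOAD_FAST v → push 2
RETURN_VALUE → return 2.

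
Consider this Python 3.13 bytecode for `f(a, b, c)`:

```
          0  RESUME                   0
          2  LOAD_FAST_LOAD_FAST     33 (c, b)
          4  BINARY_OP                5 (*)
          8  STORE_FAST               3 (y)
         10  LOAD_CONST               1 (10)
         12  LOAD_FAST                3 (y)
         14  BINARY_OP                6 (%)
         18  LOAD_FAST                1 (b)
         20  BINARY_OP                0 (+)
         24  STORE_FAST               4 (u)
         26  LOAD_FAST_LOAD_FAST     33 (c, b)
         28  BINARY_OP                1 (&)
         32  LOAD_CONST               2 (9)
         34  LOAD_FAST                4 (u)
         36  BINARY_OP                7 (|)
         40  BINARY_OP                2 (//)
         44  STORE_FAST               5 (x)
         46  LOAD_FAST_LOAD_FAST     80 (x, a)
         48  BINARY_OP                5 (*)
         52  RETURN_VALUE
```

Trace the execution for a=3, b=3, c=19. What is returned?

LOAD_FAST_LOAD_FAST c,b → push 19,3. Stack: [19, 3]
BINARY_OP * → 19 * 3 = 57. Stack: [57]
STORE_FAST y → y=57. Stack: []
LOAD_CONST → push 10. Stack: [10]
LOAD_FAST y → push 57. Stack: [10, 57]
BINARY_OP % → 10 % 57 = 10. Stack: [10]
LOAD_FAST b → push 3. Stack: [10, 3]
BINARY_OP + → 10 + 3 = 13. Stack: [13]
STORE_FAST u → u=13. Stack: []
LOAD_FAST_LOAD_FAST c,b → push 19,3. Stack: [19, 3]
BINARY_OP & → 19 & 3 = 3. Stack: [3]
LOAD_CONST → push 9. Stack: [3, 9]
LOAD_FAST u → push 13. Stack: [3, 9, 13]
BINARY_OP | → 9 | 13 = 13. Stack: [3, 13]
BINARY_OP // → 3 // 13 = 0. Stack: [0]
STORE_FAST x → x=0. Stack: []
LOAD_FAST_LOAD_FAST x,a → push 0,3. Stack: [0, 3]
BINARY_OP * → 0 * 3 = 0. Stack: [0]
RETURN_VALUE → return 0.

0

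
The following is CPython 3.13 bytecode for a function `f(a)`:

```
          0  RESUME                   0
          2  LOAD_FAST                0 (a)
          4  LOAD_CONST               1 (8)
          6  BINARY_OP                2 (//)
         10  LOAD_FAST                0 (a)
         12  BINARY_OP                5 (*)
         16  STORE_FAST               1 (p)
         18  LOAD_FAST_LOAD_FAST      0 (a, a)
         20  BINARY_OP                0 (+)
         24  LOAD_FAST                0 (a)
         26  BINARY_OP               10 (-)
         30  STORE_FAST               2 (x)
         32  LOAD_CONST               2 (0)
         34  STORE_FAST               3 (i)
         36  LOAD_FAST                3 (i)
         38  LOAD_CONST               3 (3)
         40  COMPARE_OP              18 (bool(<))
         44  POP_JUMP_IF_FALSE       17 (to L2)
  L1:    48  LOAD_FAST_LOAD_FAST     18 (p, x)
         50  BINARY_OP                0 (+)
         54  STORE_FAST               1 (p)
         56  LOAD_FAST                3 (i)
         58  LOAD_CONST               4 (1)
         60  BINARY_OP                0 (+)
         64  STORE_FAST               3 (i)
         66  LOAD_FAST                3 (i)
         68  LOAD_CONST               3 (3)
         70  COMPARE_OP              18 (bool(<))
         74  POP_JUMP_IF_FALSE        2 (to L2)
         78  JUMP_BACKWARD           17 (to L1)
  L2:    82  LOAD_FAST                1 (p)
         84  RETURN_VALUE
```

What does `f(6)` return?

LOAD_FAST a → push 6. Stack: [6]
LOAD_CONST → push 8. Stack: [6, 8]
BINARY_OP // → 6 // 8 = 0. Stack: [0]
LOAD_FAST a → push 6. Stack: [0, 6]
BINARY_OP * → 0 * 6 = 0. Stack: [0]
STORE_FAST p → p=0. Stack: []
LOAD_FAST_LOAD_FAST a,a → push 6,6. Stack: [6, 6]
BINARY_OP + → 6 + 6 = 12. Stack: [12]
LOAD_FAST a → push 6. Stack: [12, 6]
BINARY_OP - → 12 - 6 = 6. Stack: [6]
STORE_FAST x → x=6. Stack: []
LOAD_CONST → push 0. Stack: [0]
STORE_FAST i → i=0. Stack: []
LOAD_FAST i → push 0. Stack: [0]
LOAD_CONST → push 3. Stack: [0, 3]
COMPARE_OP bool(<) → 0 vs 3 = True. Stack: [True]
POP_JUMP_IF_FALSE → pop True; no jump. Stack: []
LOAD_FAST_LOAD_FAST p,x → push 0,6. Stack: [0, 6]
BINARY_OP + → 0 + 6 = 6. Stack: [6]
STORE_FAST p → p=6. Stack: []
LOAD_FAST i → push 0. Stack: [0]
LOAD_CONST → push 1. Stack: [0, 1]
BINARY_OP + → 0 + 1 = 1. Stack: [1]
STORE_FAST i → i=1. Stack: []
LOAD_FAST i → push 1. Stack: [1]
LOAD_CONST → push 3. Stack: [1, 3]
COMPARE_OP bool(<) → 1 vs 3 = True. Stack: [True]
POP_JUMP_IF_FALSE → pop True; no jump. Stack: []
LOAD_FAST_LOAD_FAST p,x → push 6,6. Stack: [6, 6]
BINARY_OP + → 6 + 6 = 12. Stack: [12]
STORE_FAST p → p=12. Stack: []
LOAD_FAST i → push 1. Stack: [1]
LOAD_CONST → push 1. Stack: [1, 1]
BINARY_OP + → 1 + 1 = 2. Stack: [2]
STORE_FAST i → i=2. Stack: []
LOAD_FAST i → push 2. Stack: [2]
LOAD_CONST → push 3. Stack: [2, 3]
COMPARE_OP bool(<) → 2 vs 3 = True. Stack: [True]
POP_JUMP_IF_FALSE → pop True; no jump. Stack: []
LOAD_FAST_LOAD_FAST p,x → push 12,6. Stack: [12, 6]
BINARY_OP + → 12 + 6 = 18. Stack: [18]
STORE_FAST p → p=18. Stack: []
LOAD_FAST i → push 2. Stack: [2]
LOAD_CONST → push 1. Stack: [2, 1]
BINARY_OP + → 2 + 1 = 3. Stack: [3]
STORE_FAST i → i=3. Stack: []
LOAD_FAST i → push 3. Stack: [3]
LOAD_CONST → push 3. Stack: [3, 3]
COMPARE_OP bool(<) → 3 vs 3 = False. Stack: [False]
POP_JUMP_IF_FALSE → pop False; jump. Stack: []
LOAD_FAST p → push 18. Stack: [18]
RETURN_VALUE → return 18.

18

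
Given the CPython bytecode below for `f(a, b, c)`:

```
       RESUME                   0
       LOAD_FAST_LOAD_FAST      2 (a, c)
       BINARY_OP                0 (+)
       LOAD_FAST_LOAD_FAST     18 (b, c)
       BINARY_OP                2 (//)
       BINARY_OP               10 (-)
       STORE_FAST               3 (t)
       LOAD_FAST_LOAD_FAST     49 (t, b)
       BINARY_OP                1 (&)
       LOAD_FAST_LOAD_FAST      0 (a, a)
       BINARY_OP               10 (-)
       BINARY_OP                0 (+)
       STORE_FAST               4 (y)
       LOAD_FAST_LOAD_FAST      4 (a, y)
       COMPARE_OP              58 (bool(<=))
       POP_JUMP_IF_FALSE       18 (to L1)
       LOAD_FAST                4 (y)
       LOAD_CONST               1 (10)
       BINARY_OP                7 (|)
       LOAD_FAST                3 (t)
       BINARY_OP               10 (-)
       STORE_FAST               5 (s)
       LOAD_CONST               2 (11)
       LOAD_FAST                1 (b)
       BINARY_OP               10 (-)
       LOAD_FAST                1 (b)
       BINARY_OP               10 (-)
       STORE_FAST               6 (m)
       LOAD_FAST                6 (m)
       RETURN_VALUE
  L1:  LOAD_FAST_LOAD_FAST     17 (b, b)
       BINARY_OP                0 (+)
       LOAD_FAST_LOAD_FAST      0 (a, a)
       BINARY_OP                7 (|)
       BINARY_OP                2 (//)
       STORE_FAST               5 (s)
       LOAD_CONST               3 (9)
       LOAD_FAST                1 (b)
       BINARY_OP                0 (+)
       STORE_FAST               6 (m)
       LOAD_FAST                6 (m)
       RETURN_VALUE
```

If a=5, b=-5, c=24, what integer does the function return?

21

LOAD_FAST_LOAD_FAST a,c → push 5,24. Stack: [5, 24]
BINARY_OP + → 5 + 24 = 29. Stack: [29]
LOAD_FAST_LOAD_FAST b,c → push -5,24. Stack: [29, -5, 24]
BINARY_OP // → -5 // 24 = -1. Stack: [29, -1]
BINARY_OP - → 29 - -1 = 30. Stack: [30]
STORE_FAST t → t=30. Stack: []
LOAD_FAST_LOAD_FAST t,b → push 30,-5. Stack: [30, -5]
BINARY_OP & → 30 & -5 = 26. Stack: [26]
LOAD_FAST_LOAD_FAST a,a → push 5,5. Stack: [26, 5, 5]
BINARY_OP - → 5 - 5 = 0. Stack: [26, 0]
BINARY_OP + → 26 + 0 = 26. Stack: [26]
STORE_FAST y → y=26. Stack: []
LOAD_FAST_LOAD_FAST a,y → push 5,26. Stack: [5, 26]
COMPARE_OP bool(<=) → 5 vs 26 = True. Stack: [True]
POP_JUMP_IF_FALSE → pop True; no jump. Stack: []
LOAD_FAST y → push 26. Stack: [26]
LOAD_CONST → push 10. Stack: [26, 10]
BINARY_OP | → 26 | 10 = 26. Stack: [26]
LOAD_FAST t → push 30. Stack: [26, 30]
BINARY_OP - → 26 - 30 = -4. Stack: [-4]
STORE_FAST s → s=-4. Stack: []
LOAD_CONST → push 11. Stack: [11]
LOAD_FAST b → push -5. Stack: [11, -5]
BINARY_OP - → 11 - -5 = 16. Stack: [16]
LOAD_FAST b → push -5. Stack: [16, -5]
BINARY_OP - → 16 - -5 = 21. Stack: [21]
STORE_FAST m → m=21. Stack: []
LOAD_FAST m → push 21. Stack: [21]
RETURN_VALUE → return 21.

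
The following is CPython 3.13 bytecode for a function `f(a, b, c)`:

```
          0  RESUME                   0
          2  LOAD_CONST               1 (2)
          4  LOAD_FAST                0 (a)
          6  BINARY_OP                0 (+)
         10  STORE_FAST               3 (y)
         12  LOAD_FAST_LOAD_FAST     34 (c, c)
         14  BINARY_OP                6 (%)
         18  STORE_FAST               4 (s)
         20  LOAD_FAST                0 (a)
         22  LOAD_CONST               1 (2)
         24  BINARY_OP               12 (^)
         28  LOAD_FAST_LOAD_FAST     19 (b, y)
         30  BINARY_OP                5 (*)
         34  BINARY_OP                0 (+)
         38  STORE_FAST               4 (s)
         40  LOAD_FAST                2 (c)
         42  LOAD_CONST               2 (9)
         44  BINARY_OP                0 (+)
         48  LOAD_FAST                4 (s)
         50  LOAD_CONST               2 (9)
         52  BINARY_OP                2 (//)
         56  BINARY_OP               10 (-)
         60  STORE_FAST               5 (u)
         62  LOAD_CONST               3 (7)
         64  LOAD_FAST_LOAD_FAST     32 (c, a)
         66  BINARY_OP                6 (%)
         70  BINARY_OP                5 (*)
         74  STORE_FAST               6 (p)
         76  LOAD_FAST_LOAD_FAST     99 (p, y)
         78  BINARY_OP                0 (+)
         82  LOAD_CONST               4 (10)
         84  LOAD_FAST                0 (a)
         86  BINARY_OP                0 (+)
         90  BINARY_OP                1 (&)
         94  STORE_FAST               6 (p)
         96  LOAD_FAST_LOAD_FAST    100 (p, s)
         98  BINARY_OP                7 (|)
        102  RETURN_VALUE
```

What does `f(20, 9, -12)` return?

LOAD_CONST → push 2. Stack: [2]
LOAD_FAST a → push 20. Stack: [2, 20]
BINARY_OP + → 2 + 20 = 22. Stack: [22]
STORE_FAST y → y=22. Stack: []
LOAD_FAST_LOAD_FAST c,c → push -12,-12. Stack: [-12, -12]
BINARY_OP % → -12 % -12 = 0. Stack: [0]
STORE_FAST s → s=0. Stack: []
LOAD_FAST a → push 20. Stack: [20]
LOAD_CONST → push 2. Stack: [20, 2]
BINARY_OP ^ → 20 ^ 2 = 22. Stack: [22]
LOAD_FAST_LOAD_FAST b,y → push 9,22. Stack: [22, 9, 22]
BINARY_OP * → 9 * 22 = 198. Stack: [22, 198]
BINARY_OP + → 22 + 198 = 220. Stack: [220]
STORE_FAST s → s=220. Stack: []
LOAD_FAST c → push -12. Stack: [-12]
LOAD_CONST → push 9. Stack: [-12, 9]
BINARY_OP + → -12 + 9 = -3. Stack: [-3]
LOAD_FAST s → push 220. Stack: [-3, 220]
LOAD_CONST → push 9. Stack: [-3, 220, 9]
BINARY_OP // → 220 // 9 = 24. Stack: [-3, 24]
BINARY_OP - → -3 - 24 = -27. Stack: [-27]
STORE_FAST u → u=-27. Stack: []
LOAD_CONST → push 7. Stack: [7]
LOAD_FAST_LOAD_FAST c,a → push -12,20. Stack: [7, -12, 20]
BINARY_OP % → -12 % 20 = 8. Stack: [7, 8]
BINARY_OP * → 7 * 8 = 56. Stack: [56]
STORE_FAST p → p=56. Stack: []
LOAD_FAST_LOAD_FAST p,y → push 56,22. Stack: [56, 22]
BINARY_OP + → 56 + 22 = 78. Stack: [78]
LOAD_CONST → push 10. Stack: [78, 10]
LOAD_FAST a → push 20. Stack: [78, 10, 20]
BINARY_OP + → 10 + 20 = 30. Stack: [78, 30]
BINARY_OP & → 78 & 30 = 14. Stack: [14]
STORE_FAST p → p=14. Stack: []
LOAD_FAST_LOAD_FAST p,s → push 14,220. Stack: [14, 220]
BINARY_OP | → 14 | 220 = 222. Stack: [222]
RETURN_VALUE → return 222.

222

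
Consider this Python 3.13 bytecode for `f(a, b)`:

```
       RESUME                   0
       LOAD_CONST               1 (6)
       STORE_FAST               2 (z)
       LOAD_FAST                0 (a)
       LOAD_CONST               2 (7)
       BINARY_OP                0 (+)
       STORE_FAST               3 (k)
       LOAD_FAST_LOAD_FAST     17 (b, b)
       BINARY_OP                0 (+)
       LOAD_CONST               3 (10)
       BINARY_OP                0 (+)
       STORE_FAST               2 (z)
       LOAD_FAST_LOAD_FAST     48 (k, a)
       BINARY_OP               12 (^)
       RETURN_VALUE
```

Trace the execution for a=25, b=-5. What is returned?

57

LOAD_CONST → push 6. Stack: [6]
STORE_FAST z → z=6. Stack: []
LOAD_FAST a → push 25. Stack: [25]
LOAD_CONST → push 7. Stack: [25, 7]
BINARY_OP + → 25 + 7 = 32. Stack: [32]
STORE_FAST k → k=32. Stack: []
LOAD_FAST_LOAD_FAST b,b → push -5,-5. Stack: [-5, -5]
BINARY_OP + → -5 + -5 = -10. Stack: [-10]
LOAD_CONST → push 10. Stack: [-10, 10]
BINARY_OP + → -10 + 10 = 0. Stack: [0]
STORE_FAST z → z=0. Stack: []
LOAD_FAST_LOAD_FAST k,a → push 32,25. Stack: [32, 25]
BINARY_OP ^ → 32 ^ 25 = 57. Stack: [57]
RETURN_VALUE → return 57.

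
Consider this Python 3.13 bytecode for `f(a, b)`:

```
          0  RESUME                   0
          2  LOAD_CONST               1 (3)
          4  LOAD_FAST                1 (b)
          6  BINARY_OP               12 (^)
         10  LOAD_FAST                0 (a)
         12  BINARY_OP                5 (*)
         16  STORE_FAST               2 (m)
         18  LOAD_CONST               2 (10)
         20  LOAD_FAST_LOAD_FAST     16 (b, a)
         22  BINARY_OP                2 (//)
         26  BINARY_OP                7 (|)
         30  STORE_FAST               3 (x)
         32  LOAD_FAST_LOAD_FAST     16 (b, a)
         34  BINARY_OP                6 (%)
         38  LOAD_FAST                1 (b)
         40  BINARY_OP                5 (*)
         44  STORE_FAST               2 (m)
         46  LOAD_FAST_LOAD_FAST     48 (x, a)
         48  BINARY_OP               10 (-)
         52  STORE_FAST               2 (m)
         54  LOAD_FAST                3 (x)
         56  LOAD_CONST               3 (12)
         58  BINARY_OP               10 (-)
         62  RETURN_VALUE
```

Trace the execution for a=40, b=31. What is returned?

LOAD_CONST → push 3. Stack: [3]
LOAD_FAST b → push 31. Stack: [3, 31]
BINARY_OP ^ → 3 ^ 31 = 28. Stack: [28]
LOAD_FAST a → push 40. Stack: [28, 40]
BINARY_OP * → 28 * 40 = 1120. Stack: [1120]
STORE_FAST m → m=1120. Stack: []
LOAD_CONST → push 10. Stack: [10]
LOAD_FAST_LOAD_FAST b,a → push 31,40. Stack: [10, 31, 40]
BINARY_OP // → 31 // 40 = 0. Stack: [10, 0]
BINARY_OP | → 10 | 0 = 10. Stack: [10]
STORE_FAST x → x=10. Stack: []
LOAD_FAST_LOAD_FAST b,a → push 31,40. Stack: [31, 40]
BINARY_OP % → 31 % 40 = 31. Stack: [31]
LOAD_FAST b → push 31. Stack: [31, 31]
BINARY_OP * → 31 * 31 = 961. Stack: [961]
STORE_FAST m → m=961. Stack: []
LOAD_FAST_LOAD_FAST x,a → push 10,40. Stack: [10, 40]
BINARY_OP - → 10 - 40 = -30. Stack: [-30]
STORE_FAST m → m=-30. Stack: []
LOAD_FAST x → push 10. Stack: [10]
LOAD_CONST → push 12. Stack: [10, 12]
BINARY_OP - → 10 - 12 = -2. Stack: [-2]
RETURN_VALUE → return -2.

-2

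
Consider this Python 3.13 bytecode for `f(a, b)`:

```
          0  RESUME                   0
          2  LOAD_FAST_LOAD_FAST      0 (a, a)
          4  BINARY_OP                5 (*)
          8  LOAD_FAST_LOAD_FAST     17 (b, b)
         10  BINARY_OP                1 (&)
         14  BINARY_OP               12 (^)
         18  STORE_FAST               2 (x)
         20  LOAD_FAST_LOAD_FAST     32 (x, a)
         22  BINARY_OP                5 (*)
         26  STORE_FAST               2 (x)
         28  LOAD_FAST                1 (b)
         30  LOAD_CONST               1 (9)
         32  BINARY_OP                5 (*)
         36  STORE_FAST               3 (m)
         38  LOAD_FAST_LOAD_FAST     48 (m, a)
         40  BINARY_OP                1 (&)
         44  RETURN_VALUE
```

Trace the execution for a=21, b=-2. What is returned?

LOAD_FAST_LOAD_FAST a,a → push 21,21. Stack: [21, 21]
BINARY_OP * → 21 * 21 = 441. Stack: [441]
LOAD_FAST_LOAD_FAST b,b → push -2,-2. Stack: [441, -2, -2]
BINARY_OP & → -2 & -2 = -2. Stack: [441, -2]
BINARY_OP ^ → 441 ^ -2 = -441. Stack: [-441]
STORE_FAST x → x=-441. Stack: []
LOAD_FAST_LOAD_FAST x,a → push -441,21. Stack: [-441, 21]
BINARY_OP * → -441 * 21 = -9261. Stack: [-9261]
STORE_FAST x → x=-9261. Stack: []
LOAD_FAST b → push -2. Stack: [-2]
LOAD_CONST → push 9. Stack: [-2, 9]
BINARY_OP * → -2 * 9 = -18. Stack: [-18]
STORE_FAST m → m=-18. Stack: []
LOAD_FAST_LOAD_FAST m,a → push -18,21. Stack: [-18, 21]
BINARY_OP & → -18 & 21 = 4. Stack: [4]
RETURN_VALUE → return 4.

4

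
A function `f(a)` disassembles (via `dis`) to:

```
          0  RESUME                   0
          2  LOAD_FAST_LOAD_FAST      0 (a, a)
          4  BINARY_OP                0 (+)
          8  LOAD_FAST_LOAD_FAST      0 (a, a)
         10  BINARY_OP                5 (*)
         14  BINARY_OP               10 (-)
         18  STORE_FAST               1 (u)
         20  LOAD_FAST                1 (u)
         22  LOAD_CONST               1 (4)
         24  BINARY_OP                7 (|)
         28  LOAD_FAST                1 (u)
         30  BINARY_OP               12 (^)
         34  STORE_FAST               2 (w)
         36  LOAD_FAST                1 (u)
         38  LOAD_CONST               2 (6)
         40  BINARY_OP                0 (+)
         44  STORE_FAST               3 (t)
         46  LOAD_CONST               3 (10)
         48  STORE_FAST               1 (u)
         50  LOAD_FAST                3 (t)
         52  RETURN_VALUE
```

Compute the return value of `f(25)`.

-569

LOAD_FAST_LOAD_FAST a,a → push 25,25. Stack: [25, 25]
BINARY_OP + → 25 + 25 = 50. Stack: [50]
LOAD_FAST_LOAD_FAST a,a → push 25,25. Stack: [50, 25, 25]
BINARY_OP * → 25 * 25 = 625. Stack: [50, 625]
BINARY_OP - → 50 - 625 = -575. Stack: [-575]
STORE_FAST u → u=-575. Stack: []
LOAD_FAST u → push -575. Stack: [-575]
LOAD_CONST → push 4. Stack: [-575, 4]
BINARY_OP | → -575 | 4 = -571. Stack: [-571]
LOAD_FAST u → push -575. Stack: [-571, -575]
BINARY_OP ^ → -571 ^ -575 = 4. Stack: [4]
STORE_FAST w → w=4. Stack: []
LOAD_FAST u → push -575. Stack: [-575]
LOAD_CONST → push 6. Stack: [-575, 6]
BINARY_OP + → -575 + 6 = -569. Stack: [-569]
STORE_FAST t → t=-569. Stack: []
LOAD_CONST → push 10. Stack: [10]
STORE_FAST u → u=10. Stack: []
LOAD_FAST t → push -569. Stack: [-569]
RETURN_VALUE → return -569.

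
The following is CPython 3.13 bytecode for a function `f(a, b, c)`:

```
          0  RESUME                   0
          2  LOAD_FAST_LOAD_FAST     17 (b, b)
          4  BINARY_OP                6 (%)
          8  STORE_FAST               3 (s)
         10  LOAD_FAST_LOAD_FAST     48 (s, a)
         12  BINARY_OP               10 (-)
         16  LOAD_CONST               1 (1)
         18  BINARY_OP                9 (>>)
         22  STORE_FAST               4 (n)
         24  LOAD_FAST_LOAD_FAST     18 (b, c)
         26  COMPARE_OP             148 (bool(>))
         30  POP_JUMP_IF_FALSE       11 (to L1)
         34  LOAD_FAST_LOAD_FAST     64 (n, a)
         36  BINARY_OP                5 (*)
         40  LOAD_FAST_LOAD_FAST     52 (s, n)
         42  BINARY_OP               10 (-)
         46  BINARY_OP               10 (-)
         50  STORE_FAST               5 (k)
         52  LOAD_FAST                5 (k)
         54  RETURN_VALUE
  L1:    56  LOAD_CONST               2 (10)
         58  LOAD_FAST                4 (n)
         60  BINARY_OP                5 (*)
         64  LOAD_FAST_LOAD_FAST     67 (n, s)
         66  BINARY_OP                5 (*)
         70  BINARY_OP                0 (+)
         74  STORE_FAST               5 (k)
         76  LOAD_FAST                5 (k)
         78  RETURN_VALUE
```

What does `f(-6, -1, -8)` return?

-15

LOAD_FAST_LOAD_FAST b,b → push -1,-1. Stack: [-1, -1]
BINARY_OP % → -1 % -1 = 0. Stack: [0]
STORE_FAST s → s=0. Stack: []
LOAD_FAST_LOAD_FAST s,a → push 0,-6. Stack: [0, -6]
BINARY_OP - → 0 - -6 = 6. Stack: [6]
LOAD_CONST → push 1. Stack: [6, 1]
BINARY_OP >> → 6 >> 1 = 3. Stack: [3]
STORE_FAST n → n=3. Stack: []
LOAD_FAST_LOAD_FAST b,c → push -1,-8. Stack: [-1, -8]
COMPARE_OP bool(>) → -1 vs -8 = True. Stack: [True]
POP_JUMP_IF_FALSE → pop True; no jump. Stack: []
LOAD_FAST_LOAD_FAST n,a → push 3,-6. Stack: [3, -6]
BINARY_OP * → 3 * -6 = -18. Stack: [-18]
LOAD_FAST_LOAD_FAST s,n → push 0,3. Stack: [-18, 0, 3]
BINARY_OP - → 0 - 3 = -3. Stack: [-18, -3]
BINARY_OP - → -18 - -3 = -15. Stack: [-15]
STORE_FAST k → k=-15. Stack: []
LOAD_FAST k → push -15. Stack: [-15]
RETURN_VALUE → return -15.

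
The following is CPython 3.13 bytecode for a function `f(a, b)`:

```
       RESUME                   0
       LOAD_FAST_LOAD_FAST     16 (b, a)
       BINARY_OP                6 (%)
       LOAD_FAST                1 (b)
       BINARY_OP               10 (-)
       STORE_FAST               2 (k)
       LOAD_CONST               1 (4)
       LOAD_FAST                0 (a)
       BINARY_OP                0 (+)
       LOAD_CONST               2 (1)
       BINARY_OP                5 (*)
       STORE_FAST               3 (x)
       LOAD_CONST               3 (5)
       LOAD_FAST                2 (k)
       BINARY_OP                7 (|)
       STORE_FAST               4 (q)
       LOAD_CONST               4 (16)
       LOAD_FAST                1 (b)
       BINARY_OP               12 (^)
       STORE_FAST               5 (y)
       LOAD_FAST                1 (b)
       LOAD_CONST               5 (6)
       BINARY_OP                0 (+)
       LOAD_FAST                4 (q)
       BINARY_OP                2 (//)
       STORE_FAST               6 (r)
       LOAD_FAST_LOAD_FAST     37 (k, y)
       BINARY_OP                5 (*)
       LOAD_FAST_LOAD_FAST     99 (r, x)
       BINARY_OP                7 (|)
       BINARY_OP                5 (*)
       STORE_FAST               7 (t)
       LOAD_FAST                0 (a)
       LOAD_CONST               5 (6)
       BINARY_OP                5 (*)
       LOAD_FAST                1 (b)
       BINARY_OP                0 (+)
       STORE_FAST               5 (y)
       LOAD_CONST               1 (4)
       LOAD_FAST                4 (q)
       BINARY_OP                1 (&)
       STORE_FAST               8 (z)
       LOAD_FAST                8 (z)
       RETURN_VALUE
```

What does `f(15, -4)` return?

LOAD_FAST_LOAD_FAST b,a → push -4,15. Stack: [-4, 15]
BINARY_OP % → -4 % 15 = 11. Stack: [11]
LOAD_FAST b → push -4. Stack: [11, -4]
BINARY_OP - → 11 - -4 = 15. Stack: [15]
STORE_FAST k → k=15. Stack: []
LOAD_CONST → push 4. Stack: [4]
LOAD_FAST a → push 15. Stack: [4, 15]
BINARY_OP + → 4 + 15 = 19. Stack: [19]
LOAD_CONST → push 1. Stack: [19, 1]
BINARY_OP * → 19 * 1 = 19. Stack: [19]
STORE_FAST x → x=19. Stack: []
LOAD_CONST → push 5. Stack: [5]
LOAD_FAST k → push 15. Stack: [5, 15]
BINARY_OP | → 5 | 15 = 15. Stack: [15]
STORE_FAST q → q=15. Stack: []
LOAD_CONST → push 16. Stack: [16]
LOAD_FAST b → push -4. Stack: [16, -4]
BINARY_OP ^ → 16 ^ -4 = -20. Stack: [-20]
STORE_FAST y → y=-20. Stack: []
LOAD_FAST b → push -4. Stack: [-4]
LOAD_CONST → push 6. Stack: [-4, 6]
BINARY_OP + → -4 + 6 = 2. Stack: [2]
LOAD_FAST q → push 15. Stack: [2, 15]
BINARY_OP // → 2 // 15 = 0. Stack: [0]
STORE_FAST r → r=0. Stack: []
LOAD_FAST_LOAD_FAST k,y → push 15,-20. Stack: [15, -20]
BINARY_OP * → 15 * -20 = -300. Stack: [-300]
LOAD_FAST_LOAD_FAST r,x → push 0,19. Stack: [-300, 0, 19]
BINARY_OP | → 0 | 19 = 19. Stack: [-300, 19]
BINARY_OP * → -300 * 19 = -5700. Stack: [-5700]
STORE_FAST t → t=-5700. Stack: []
LOAD_FAST a → push 15. Stack: [15]
LOAD_CONST → push 6. Stack: [15, 6]
BINARY_OP * → 15 * 6 = 90. Stack: [90]
LOAD_FAST b → push -4. Stack: [90, -4]
BINARY_OP + → 90 + -4 = 86. Stack: [86]
STORE_FAST y → y=86. Stack: []
LOAD_CONST → push 4. Stack: [4]
LOAD_FAST q → push 15. Stack: [4, 15]
BINARY_OP & → 4 & 15 = 4. Stack: [4]
STORE_FAST z → z=4. Stack: []
LOAD_FAST z → push 4. Stack: [4]
RETURN_VALUE → return 4.

4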